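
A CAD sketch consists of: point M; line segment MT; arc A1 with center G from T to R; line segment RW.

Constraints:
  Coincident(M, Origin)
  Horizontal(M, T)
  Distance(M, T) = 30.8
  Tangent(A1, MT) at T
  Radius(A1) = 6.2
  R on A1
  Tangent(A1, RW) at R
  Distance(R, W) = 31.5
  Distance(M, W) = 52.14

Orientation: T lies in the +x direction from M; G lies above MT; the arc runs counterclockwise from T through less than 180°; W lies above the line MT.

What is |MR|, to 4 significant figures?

37.55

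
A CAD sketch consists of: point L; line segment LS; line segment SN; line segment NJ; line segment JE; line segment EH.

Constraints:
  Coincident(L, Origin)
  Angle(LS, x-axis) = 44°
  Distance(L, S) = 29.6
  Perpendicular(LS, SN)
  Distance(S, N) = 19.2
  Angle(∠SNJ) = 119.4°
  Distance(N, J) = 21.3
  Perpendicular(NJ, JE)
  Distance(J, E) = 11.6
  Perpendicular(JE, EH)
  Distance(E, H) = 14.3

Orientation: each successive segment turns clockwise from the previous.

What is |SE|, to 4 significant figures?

31.15

∠SNJ = 119.4° gives NJ at -106.6° from the x-axis; with |NJ| = 21.3, J = (28.54, -13.66). NJ is perpendicular to JE, so JE runs at 163.4°; with |JE| = 11.6, E = (17.43, -10.35). Then |SE| = |E − S| = 31.15.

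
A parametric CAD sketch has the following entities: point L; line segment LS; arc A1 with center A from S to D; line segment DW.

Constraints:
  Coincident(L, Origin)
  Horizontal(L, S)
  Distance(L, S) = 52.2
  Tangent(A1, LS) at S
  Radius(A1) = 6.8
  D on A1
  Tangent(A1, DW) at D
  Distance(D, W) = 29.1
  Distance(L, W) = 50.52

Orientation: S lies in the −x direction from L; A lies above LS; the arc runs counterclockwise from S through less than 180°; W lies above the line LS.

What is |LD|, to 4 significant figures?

45.91

L is at the origin; L and S share the same y with |LS| = 52.2 and S on the −x side, so S = (-52.20, 0.000). The tangent condition forces AS to be normal to LS, so A = S + (0, 6.8) = (-52.20, 6.800). Since AD ⟂ DW (tangency), |AW| = √(6.8² + 29.1²) = 29.88 regardless of where D sits on A1. So W lies on both circle(L, 50.52) and circle(A, 29.88); the above-LS intersection is W = (-38.12, 33.16). D is the foot of the tangent from W: D = (-45.63, 5.044).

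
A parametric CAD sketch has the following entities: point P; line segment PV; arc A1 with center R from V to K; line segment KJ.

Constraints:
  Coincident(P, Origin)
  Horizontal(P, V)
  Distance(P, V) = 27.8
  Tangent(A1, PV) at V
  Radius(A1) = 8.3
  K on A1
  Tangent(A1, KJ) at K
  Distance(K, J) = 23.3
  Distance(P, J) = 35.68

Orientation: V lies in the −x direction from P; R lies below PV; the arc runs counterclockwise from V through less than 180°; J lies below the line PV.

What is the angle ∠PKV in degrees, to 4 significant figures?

44.23°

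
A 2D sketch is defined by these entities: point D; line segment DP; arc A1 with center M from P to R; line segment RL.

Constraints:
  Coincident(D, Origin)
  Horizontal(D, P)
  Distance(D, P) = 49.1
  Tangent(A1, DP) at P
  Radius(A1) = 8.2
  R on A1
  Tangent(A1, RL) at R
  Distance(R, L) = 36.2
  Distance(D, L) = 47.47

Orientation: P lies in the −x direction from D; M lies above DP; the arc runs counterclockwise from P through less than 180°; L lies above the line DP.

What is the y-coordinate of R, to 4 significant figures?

5.073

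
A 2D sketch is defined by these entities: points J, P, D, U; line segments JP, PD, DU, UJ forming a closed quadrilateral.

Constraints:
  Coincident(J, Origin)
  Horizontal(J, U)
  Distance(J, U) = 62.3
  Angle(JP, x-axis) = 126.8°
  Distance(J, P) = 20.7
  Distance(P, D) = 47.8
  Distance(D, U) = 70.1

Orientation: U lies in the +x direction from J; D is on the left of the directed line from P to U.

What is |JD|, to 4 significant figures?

56.65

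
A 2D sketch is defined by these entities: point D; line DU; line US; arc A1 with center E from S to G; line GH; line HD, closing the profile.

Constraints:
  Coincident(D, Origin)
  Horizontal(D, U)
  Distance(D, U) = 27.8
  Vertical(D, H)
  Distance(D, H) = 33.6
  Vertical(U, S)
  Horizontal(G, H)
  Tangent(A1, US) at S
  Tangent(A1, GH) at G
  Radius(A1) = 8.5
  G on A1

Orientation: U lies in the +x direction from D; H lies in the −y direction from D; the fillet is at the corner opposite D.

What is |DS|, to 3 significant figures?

37.5

The virtual corner opposite D is at (27.8, -33.6). Since A1 is tangent to US there, ES ⟂ US and since A1 is tangent to GH there, EG ⟂ GH, with radius 8.5, so the center E sits 8.5 in from both sides at E = (19.3, -25.1). That places the tangent points at S = (27.8, -25.1) on US and G = (19.3, -33.6) on GH. Then |DS| = |S − D| = 37.5.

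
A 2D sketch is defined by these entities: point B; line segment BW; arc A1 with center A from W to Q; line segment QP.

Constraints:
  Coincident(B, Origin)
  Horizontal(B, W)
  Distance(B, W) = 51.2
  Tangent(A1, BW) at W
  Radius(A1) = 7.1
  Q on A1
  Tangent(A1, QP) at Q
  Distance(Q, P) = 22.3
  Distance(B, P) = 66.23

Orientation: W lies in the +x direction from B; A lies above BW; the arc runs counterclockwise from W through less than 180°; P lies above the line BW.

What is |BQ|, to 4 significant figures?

58.67

B is at the origin; B and W share the same y with |BW| = 51.2 and W on the +x side, so W = (51.20, 0.000). A1 meets BW tangentially, so AW is at right angles to BW, so A = W + (0, 7.1) = (51.20, 7.100). Since AQ ⟂ QP (tangency), |AP| = √(7.1² + 22.3²) = 23.40 regardless of where Q sits on A1. So P lies on both circle(B, 66.23) and circle(A, 23.40); the above-BW intersection is P = (59.56, 28.96). Q is the foot of the tangent from P: Q = (58.29, 6.694).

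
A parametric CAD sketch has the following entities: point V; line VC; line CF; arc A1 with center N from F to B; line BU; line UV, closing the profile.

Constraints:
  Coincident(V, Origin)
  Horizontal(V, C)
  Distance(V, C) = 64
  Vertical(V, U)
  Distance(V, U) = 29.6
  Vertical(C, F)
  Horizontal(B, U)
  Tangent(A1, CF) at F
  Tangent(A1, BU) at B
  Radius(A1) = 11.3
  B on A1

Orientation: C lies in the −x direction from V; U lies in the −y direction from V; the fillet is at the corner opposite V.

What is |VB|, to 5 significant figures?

60.444

The virtual corner opposite V is at (-64.000, -29.600). Since A1 is tangent to CF there, NF ⟂ CF and tangency of A1 to BU means the radius NB is perpendicular to BU, with radius 11.3, so the center N sits 11.3 in from both sides at N = (-52.700, -18.300). That places the tangent points at F = (-64.000, -18.300) on CF and B = (-52.700, -29.600) on BU. Then |VB| = |B − V| = 60.444.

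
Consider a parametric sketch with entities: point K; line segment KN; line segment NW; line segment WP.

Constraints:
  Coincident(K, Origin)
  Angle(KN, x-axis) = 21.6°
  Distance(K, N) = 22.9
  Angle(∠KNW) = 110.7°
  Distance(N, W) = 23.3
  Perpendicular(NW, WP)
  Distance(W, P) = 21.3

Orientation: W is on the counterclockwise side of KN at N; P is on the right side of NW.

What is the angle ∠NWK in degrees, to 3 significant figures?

34.3°

K is at the origin; KN runs at 21.6° with length 22.9, so N = 22.9·(cos 21.6°, sin 21.6°) = (21.3, 8.43). ∠KNW = 110.7°, so NW runs at 21.6° + (180° − 110.7°) = 90.9° from the x-axis; with |NW| = 23.3, W = N + 23.3·(cos 90.9°, sin 90.9°) = (20.9, 31.7). Then cos ∠NWK = WN·WK / (|WN||WK|), giving 34.3°.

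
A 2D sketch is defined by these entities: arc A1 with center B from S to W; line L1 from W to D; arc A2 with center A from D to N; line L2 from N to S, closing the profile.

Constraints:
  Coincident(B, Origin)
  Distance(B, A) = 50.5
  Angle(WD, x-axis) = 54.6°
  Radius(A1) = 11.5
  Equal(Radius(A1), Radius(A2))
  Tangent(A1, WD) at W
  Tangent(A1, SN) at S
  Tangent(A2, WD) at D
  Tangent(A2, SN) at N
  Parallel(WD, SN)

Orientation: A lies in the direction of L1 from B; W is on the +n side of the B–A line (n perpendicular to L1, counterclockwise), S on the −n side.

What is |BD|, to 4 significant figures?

51.79

The slot axis is L1's direction at 54.6°, so u = (cos 54.6°, sin 54.6°) = (0.5793, 0.8151) and n = (−sin 54.6°, cos 54.6°) = (-0.8151, 0.5793). B is at the origin and A lies 50.5 along u from B, so A = 50.5·u = (29.25, 41.16). Tangency of A1 to both parallel lines with radius 11.5 puts W and S at B ± 11.5·n: W = (-9.374, 6.662), S = (9.374, -6.662). Equal radii place D and N the same way about A: D = A + 11.5·n = (19.88, 47.83), N = A − 11.5·n = (38.63, 34.50). Then |BD| = |D − B| = 51.79.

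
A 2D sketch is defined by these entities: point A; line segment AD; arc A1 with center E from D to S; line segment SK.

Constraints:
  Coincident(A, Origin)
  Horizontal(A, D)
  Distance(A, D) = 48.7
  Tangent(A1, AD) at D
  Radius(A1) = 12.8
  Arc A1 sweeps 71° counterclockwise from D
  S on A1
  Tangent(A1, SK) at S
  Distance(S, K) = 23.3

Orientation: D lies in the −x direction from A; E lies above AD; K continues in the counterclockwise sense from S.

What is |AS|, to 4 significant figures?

37.60

Tangency of A1 to AD means the radius ED is perpendicular to AD, so E = D + (0, 12.8) = (-48.70, 12.80). On A1, D sits at bearing -90° from E; a 71° counterclockwise sweep puts S at bearing -19°, so S = E + 12.8·(cos -19°, sin -19°) = (-36.60, 8.633). Then |AS| = |S − A| = 37.60.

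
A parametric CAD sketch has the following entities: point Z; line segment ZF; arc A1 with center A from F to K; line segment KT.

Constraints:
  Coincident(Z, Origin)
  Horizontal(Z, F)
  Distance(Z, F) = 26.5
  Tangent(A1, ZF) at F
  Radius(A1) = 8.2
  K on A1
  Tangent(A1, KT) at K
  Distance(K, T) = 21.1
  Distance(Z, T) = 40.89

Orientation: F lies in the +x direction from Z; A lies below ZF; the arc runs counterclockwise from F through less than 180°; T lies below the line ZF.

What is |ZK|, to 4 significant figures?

22.02

Z is at the origin; Z and F share the same y with |ZF| = 26.5 and F on the +x side, so F = (26.50, 0.000). Since A1 is tangent to ZF there, AF ⟂ ZF, so A = F + (0, -8.2) = (26.50, -8.200). Since AK ⟂ KT (tangency), |AT| = √(8.2² + 21.1²) = 22.64 regardless of where K sits on A1. So T lies on both circle(Z, 40.89) and circle(A, 22.64); the below-ZF intersection is T = (26.86, -30.83). K is the foot of the tangent from T: K = (18.90, -11.29).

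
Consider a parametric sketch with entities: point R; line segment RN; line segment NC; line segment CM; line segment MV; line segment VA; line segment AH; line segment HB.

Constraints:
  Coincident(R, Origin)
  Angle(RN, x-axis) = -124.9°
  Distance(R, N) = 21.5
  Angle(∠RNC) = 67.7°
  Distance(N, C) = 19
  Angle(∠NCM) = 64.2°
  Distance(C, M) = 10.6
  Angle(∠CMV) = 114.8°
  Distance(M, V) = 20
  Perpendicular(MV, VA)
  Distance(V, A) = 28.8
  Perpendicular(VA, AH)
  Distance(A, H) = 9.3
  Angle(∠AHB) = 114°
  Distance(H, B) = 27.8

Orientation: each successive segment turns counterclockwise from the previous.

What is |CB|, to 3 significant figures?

7.31

R is at the origin; RN runs at -124.9° with length 21.5, so N = (-12.3, -17.6). ∠RNC = 67.7° gives NC at -12.6° from the x-axis; with |NC| = 19.0, C = (6.24, -21.8). ∠NCM = 64.2° gives CM at 103° from the x-axis; with |CM| = 10.6, M = (3.82, -11.5). ∠CMV = 114.8° gives MV at 168° from the x-axis; with |MV| = 20.0, V = (-15.8, -7.44). MV is perpendicular to VA, so VA runs at -102°; with |VA| = 28.8, A = (-21.6, -35.6). VA ⟂ AH, so AH runs at -11.6°; with |AH| = 9.3, H = (-12.5, -37.5). ∠AHB = 114.0° gives HB at 54.4° from the x-axis; with |HB| = 27.8, B = (3.73, -14.9). Then |CB| = |B − C| = 7.31.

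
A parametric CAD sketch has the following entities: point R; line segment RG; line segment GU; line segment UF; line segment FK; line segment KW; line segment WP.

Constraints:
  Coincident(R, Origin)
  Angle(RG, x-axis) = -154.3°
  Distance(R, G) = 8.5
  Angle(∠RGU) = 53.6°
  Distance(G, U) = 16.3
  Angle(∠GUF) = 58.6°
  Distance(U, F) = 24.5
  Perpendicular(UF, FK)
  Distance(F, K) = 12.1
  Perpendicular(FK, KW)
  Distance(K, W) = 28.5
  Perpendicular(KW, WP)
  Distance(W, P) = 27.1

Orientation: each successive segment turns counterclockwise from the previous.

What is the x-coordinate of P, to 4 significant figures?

21.96

The perpendicularity gives KW at right angles to FK, so KW runs at -86.50°; with |KW| = 28.5, W = (-5.087, -16.04). KW ⟂ WP, so WP runs at 3.500°; with |WP| = 27.1, P = (21.96, -14.39). So P.x = 21.96.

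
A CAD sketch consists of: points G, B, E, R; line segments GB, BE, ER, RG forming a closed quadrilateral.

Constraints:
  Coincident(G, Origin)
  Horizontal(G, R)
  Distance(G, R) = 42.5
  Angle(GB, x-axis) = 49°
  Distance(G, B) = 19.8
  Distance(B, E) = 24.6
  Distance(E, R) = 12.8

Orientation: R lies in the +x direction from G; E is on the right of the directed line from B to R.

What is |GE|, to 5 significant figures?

30.145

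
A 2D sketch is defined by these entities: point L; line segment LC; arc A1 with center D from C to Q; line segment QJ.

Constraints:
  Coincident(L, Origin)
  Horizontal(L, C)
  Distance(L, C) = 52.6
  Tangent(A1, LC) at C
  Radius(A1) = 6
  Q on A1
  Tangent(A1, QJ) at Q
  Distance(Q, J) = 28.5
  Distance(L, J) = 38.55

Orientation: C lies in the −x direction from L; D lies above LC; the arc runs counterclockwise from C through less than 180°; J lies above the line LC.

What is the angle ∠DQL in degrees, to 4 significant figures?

143.4°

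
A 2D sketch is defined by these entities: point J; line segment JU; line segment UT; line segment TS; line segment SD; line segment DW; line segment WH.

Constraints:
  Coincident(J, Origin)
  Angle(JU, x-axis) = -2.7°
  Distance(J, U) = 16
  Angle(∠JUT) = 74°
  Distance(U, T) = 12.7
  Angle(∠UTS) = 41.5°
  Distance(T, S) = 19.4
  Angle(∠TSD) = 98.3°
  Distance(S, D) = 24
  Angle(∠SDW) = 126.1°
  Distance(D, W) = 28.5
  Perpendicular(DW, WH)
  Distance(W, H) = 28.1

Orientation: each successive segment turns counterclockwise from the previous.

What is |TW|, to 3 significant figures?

43.8

∠TSD = 98.3° gives SD at -36.5° from the x-axis; with |SD| = 24.0, D = (23.2, -19.8). ∠SDW = 126.1° gives DW at 17.4° from the x-axis; with |DW| = 28.5, W = (50.4, -11.2). Then |TW| = |W − T| = 43.8.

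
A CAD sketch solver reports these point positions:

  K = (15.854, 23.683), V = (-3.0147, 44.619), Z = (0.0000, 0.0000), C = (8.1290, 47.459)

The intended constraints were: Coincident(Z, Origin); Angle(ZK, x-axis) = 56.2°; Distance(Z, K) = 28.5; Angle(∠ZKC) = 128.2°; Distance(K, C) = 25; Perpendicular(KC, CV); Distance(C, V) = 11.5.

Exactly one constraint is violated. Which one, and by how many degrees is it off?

Perpendicular(KC, CV) — off by 3.70°.

Z = (0.00, 0.00) ✓; ZK at 56.20° ✓; |ZK| = 28.50 ✓; ∠ZKC = 128.2° ✓; |KC| = 25.00 ✓; ∠(KC, CV) = 86.30° ✗; |CV| = 11.50 ✓.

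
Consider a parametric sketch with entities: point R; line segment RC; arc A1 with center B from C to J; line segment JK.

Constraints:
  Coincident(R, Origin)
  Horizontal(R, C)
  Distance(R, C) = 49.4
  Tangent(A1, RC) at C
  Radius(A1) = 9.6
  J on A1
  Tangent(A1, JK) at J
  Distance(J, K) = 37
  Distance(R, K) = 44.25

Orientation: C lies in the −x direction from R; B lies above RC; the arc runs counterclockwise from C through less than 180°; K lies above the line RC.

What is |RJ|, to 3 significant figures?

41.3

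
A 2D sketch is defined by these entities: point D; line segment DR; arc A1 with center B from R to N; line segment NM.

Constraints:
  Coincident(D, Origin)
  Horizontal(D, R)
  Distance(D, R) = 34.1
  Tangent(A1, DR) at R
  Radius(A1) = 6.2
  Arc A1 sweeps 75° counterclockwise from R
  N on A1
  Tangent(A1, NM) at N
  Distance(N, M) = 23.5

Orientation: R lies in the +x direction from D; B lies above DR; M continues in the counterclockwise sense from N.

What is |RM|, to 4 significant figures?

29.84

D is at the origin; D and R share the same y with |DR| = 34.1 and R on the +x side, so R = (34.10, 0.000). Tangency of A1 to DR means the radius BR is perpendicular to DR, so B = R + (0, 6.2) = (34.10, 6.200). On A1, R sits at bearing -90° from B; a 75° counterclockwise sweep puts N at bearing -15°, so N = B + 6.2·(cos -15°, sin -15°) = (40.09, 4.595). Tangency of A1 to NM means the radius BN is perpendicular to NM, so NM runs along (−sin -15°, cos -15°); with |NM| = 23.5, M = (46.17, 27.29). Then |RM| = |M − R| = 29.84.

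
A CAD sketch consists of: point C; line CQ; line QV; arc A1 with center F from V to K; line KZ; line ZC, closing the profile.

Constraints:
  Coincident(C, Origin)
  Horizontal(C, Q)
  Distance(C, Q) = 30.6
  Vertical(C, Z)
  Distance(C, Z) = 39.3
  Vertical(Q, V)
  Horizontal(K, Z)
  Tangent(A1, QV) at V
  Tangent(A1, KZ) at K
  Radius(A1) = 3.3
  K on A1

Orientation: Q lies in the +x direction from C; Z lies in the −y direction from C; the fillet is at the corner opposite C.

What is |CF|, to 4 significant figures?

45.18

C is at the origin; CQ is horizontal with |CQ| = 30.6 and Q on the +x side, so Q = (30.60, 0.000). C and Z share the same x with |CZ| = 39.3 and Z on the −y side, so Z = (0.000, -39.30). The virtual corner opposite C is at (30.60, -39.30). The tangent condition forces FV to be normal to QV and A1 meets KZ tangentially, so FK is at right angles to KZ, with radius 3.3, so the center F sits 3.3 in from both sides at F = (27.30, -36.00). Then |CF| = |F − C| = 45.18.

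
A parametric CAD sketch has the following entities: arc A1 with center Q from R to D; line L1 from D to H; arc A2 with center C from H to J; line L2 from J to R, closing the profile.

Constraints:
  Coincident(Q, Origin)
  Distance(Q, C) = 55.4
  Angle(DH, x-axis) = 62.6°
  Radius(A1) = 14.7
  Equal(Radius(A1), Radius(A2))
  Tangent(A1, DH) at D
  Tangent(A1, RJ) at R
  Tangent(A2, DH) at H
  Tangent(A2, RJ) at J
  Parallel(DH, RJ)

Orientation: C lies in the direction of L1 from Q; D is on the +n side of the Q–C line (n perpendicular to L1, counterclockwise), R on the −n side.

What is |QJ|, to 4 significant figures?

57.32

The slot axis is L1's direction at 62.6°, so u = (cos 62.6°, sin 62.6°) = (0.4602, 0.8878) and n = (−sin 62.6°, cos 62.6°) = (-0.8878, 0.4602). Q is at the origin and C lies 55.4 along u from Q, so C = 55.4·u = (25.50, 49.18). Tangency of A1 to both parallel lines with radius 14.7 puts D and R at Q ± 14.7·n: D = (-13.05, 6.765), R = (13.05, -6.765). Equal radii place H and J the same way about C: H = C + 14.7·n = (12.44, 55.95), J = C − 14.7·n = (38.55, 42.42). Then |QJ| = |J − Q| = 57.32.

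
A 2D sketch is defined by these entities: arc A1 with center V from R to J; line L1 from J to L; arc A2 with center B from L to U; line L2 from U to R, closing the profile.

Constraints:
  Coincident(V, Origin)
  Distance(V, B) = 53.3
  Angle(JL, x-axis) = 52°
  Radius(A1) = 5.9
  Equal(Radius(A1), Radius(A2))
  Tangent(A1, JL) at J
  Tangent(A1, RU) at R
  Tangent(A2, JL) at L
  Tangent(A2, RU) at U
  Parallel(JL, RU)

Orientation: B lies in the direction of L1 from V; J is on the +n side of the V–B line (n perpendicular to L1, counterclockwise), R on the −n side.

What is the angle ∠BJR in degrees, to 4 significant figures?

83.68°

The slot axis is L1's direction at 52.0°, so u = (cos 52.0°, sin 52.0°) = (0.6157, 0.7880) and n = (−sin 52.0°, cos 52.0°) = (-0.7880, 0.6157). V is at the origin and B lies 53.3 along u from V, so B = 53.3·u = (32.81, 42.00). Tangency of A1 to both parallel lines with radius 5.9 puts J and R at V ± 5.9·n: J = (-4.649, 3.632), R = (4.649, -3.632). Then cos ∠BJR = JB·JR / (|JB||JR|), giving 83.68°.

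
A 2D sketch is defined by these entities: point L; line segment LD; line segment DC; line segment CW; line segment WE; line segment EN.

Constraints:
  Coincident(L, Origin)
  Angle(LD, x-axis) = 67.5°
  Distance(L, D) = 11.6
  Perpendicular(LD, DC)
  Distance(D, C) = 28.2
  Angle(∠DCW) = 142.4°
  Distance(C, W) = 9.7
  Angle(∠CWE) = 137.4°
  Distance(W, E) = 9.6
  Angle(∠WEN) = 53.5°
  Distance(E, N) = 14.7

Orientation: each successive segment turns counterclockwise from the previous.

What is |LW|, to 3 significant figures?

36.3

L is at the origin; LD runs at 67.5° with length 11.6, so D = (4.44, 10.7). LD is perpendicular to DC, so DC runs at 158°; with |DC| = 28.2, C = (-21.6, 21.5). ∠DCW = 142.4° gives CW at -165° from the x-axis; with |CW| = 9.7, W = (-31.0, 19.0). Then |LW| = |W − L| = 36.3.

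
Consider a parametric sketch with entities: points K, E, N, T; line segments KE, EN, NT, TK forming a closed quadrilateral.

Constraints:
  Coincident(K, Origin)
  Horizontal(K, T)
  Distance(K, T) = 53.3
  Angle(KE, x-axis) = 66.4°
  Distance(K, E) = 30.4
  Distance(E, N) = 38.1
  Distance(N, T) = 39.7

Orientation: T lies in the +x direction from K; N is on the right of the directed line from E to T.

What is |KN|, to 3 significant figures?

18.0

Checks: |EN| = 38.10 ✓; |NT| = 39.70 ✓.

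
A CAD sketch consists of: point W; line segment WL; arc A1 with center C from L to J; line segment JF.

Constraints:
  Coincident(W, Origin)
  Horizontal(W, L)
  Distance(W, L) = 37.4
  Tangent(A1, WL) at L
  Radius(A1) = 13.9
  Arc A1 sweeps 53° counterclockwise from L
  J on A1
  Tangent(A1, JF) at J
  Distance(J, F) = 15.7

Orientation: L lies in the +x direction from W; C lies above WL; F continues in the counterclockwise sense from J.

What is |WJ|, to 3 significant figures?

48.8

W is at the origin; WL is horizontal with |WL| = 37.4 and L on the +x side, so L = (37.4, 0.00). Tangency of A1 to WL means the radius CL is perpendicular to WL, so C = L + (0, 13.9) = (37.4, 13.9). On A1, L sits at bearing -90° from C; a 53° counterclockwise sweep puts J at bearing -37°, so J = C + 13.9·(cos -37°, sin -37°) = (48.5, 5.53). Then |WJ| = |J − W| = 48.8.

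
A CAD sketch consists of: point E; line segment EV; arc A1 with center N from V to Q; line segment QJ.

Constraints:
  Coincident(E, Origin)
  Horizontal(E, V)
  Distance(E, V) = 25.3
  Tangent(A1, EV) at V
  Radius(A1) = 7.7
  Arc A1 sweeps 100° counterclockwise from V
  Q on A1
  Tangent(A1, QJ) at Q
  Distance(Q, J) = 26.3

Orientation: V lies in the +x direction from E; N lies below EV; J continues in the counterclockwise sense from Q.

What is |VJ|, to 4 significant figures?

35.07

On A1, V sits at bearing 90° from N; a 100° counterclockwise sweep puts Q at bearing 190°, so Q = N + 7.7·(cos 190°, sin 190°) = (17.72, -9.037). Tangency of A1 to QJ means the radius NQ is perpendicular to QJ, so QJ runs along (−sin 190°, cos 190°); with |QJ| = 26.3, J = (22.28, -34.94). Then |VJ| = |J − V| = 35.07.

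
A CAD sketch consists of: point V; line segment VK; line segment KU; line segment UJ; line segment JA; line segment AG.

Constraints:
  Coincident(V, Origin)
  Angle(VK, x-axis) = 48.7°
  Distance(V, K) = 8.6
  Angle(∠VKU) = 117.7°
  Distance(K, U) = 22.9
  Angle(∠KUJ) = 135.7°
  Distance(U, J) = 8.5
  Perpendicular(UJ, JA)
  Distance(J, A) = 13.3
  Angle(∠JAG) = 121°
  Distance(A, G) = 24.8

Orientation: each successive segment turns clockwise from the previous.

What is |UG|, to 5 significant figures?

29.027

V is at the origin; VK runs at 48.7° with length 8.6, so K = (5.6760, 6.4609). ∠VKU = 117.7° gives KU at -13.600° from the x-axis; with |KU| = 22.9, U = (27.934, 1.0761). ∠KUJ = 135.7° gives UJ at -57.900° from the x-axis; with |UJ| = 8.5, J = (32.451, -6.1244). The perpendicularity gives JA at right angles to UJ, so JA runs at -147.90°; with |JA| = 13.3, A = (21.184, -13.192). ∠JAG = 121.0° gives AG at 153.10° from the x-axis; with |AG| = 24.8, G = (-0.93249, -1.9716). Then |UG| = |G − U| = 29.027.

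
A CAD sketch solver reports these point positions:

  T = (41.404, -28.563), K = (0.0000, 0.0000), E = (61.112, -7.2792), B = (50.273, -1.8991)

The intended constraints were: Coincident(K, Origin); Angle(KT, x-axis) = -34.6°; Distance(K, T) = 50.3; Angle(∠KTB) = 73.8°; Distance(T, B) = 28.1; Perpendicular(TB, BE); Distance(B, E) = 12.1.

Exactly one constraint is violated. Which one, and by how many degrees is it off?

Perpendicular(TB, BE) — off by 8.00°.

K = (0.00, 0.00) ✓; KT at -34.60° ✓; |KT| = 50.30 ✓; ∠KTB = 73.80° ✓; |TB| = 28.10 ✓; ∠(TB, BE) = 98.00° ✗; |BE| = 12.10 ✓.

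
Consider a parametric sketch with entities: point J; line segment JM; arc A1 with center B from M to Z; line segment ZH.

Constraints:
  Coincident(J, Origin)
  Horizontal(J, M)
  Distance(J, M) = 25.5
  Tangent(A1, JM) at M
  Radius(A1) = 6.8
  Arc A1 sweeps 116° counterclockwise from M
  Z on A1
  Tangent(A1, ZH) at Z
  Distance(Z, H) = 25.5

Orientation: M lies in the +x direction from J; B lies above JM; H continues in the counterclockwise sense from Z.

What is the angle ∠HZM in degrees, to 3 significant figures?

122°

On A1, M sits at bearing -90° from B; a 116° counterclockwise sweep puts Z at bearing 26°, so Z = B + 6.8·(cos 26°, sin 26°) = (31.6, 9.78). A1 meets ZH tangentially, so BZ is at right angles to ZH, so ZH runs along (−sin 26°, cos 26°); with |ZH| = 25.5, H = (20.4, 32.7). Then cos ∠HZM = ZH·ZM / (|ZH||ZM|), giving 122°.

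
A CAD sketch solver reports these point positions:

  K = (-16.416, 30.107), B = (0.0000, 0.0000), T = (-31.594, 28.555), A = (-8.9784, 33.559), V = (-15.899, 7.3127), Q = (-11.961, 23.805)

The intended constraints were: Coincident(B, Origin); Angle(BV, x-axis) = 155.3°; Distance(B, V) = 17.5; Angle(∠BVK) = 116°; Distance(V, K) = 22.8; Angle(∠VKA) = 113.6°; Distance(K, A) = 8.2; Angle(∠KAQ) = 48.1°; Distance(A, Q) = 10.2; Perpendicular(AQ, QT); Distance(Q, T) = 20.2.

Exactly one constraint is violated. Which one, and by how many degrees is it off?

Perpendicular(AQ, QT) — off by 3.40°.

B = (0.00, 0.00) ✓; BV at 155.3° ✓; |BV| = 17.50 ✓; ∠BVK = 116.0° ✓; |VK| = 22.80 ✓; ∠VKA = 113.6° ✓; |KA| = 8.200 ✓; ∠KAQ = 48.10° ✓; |AQ| = 10.20 ✓; ∠(AQ, QT) = 86.60° ✗; |QT| = 20.20 ✓.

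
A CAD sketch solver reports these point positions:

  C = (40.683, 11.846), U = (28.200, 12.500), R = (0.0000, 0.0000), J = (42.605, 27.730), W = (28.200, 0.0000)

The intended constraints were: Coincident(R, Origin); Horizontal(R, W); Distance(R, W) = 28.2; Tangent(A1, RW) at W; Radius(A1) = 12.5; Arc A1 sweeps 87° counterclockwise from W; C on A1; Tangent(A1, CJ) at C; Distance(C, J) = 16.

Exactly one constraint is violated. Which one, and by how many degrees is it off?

Tangent(A1, CJ) at C — off by 3.90°.

R = (0.00, 0.00) ✓; R.y = 0.00, W.y = 0.00 ✓; |RW| = 28.20 ✓; ∠(UW, WR) = 90.00° ✓; |UW| = 12.50 ✓; bearing(U→C) − bearing(U→W) = 87.00° ✓; |UC| = 12.50 ✓; ∠(UC, CJ) = 93.90° ✗; |CJ| = 16.00 ✓.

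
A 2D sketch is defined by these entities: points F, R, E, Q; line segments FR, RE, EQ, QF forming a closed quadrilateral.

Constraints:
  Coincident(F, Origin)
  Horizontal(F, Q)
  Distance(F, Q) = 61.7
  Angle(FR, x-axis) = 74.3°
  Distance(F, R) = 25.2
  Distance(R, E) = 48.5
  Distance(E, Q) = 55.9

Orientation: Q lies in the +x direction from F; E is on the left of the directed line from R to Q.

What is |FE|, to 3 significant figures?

70.2

Checks: |RE| = 48.50 ✓; |EQ| = 55.90 ✓.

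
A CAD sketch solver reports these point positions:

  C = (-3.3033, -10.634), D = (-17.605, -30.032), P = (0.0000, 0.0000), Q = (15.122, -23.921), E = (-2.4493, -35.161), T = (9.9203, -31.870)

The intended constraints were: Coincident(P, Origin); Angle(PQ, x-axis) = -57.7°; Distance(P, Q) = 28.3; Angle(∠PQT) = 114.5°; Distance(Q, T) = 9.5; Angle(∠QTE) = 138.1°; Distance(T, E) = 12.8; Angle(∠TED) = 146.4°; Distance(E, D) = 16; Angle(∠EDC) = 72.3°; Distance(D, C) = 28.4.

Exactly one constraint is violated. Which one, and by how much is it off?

Distance(D, C) = 28.4 — off by 4.30.

P = (0.00, 0.00) ✓; PQ at -57.70° ✓; |PQ| = 28.30 ✓; ∠PQT = 114.5° ✓; |QT| = 9.500 ✓; ∠QTE = 138.1° ✓; |TE| = 12.80 ✓; ∠TED = 146.4° ✓; |ED| = 16.00 ✓; ∠EDC = 72.30° ✓; |DC| = 24.10 ✗.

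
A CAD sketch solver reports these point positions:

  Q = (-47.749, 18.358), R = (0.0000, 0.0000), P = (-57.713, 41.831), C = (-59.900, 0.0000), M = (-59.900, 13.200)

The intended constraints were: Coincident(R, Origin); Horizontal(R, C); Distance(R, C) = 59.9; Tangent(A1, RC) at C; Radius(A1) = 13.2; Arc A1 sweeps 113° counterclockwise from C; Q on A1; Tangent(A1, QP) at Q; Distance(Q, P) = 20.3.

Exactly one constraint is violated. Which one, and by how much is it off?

Distance(Q, P) = 20.3 — off by 5.20.

R = (0.00, 0.00) ✓; R.y = 0.00, C.y = 0.00 ✓; |RC| = 59.90 ✓; ∠(MC, CR) = 90.00° ✓; |MC| = 13.20 ✓; bearing(M→Q) − bearing(M→C) = 113.0° ✓; |MQ| = 13.20 ✓; ∠(MQ, QP) = 90.00° ✓; |QP| = 25.50 ✗.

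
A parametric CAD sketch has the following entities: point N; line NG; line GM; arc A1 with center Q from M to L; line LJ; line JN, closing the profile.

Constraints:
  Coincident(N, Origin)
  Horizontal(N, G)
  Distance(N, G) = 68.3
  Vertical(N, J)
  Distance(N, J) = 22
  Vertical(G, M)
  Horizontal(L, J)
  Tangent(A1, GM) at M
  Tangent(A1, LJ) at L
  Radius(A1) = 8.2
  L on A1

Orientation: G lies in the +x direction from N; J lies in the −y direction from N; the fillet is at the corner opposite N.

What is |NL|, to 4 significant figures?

64.00

The virtual corner opposite N is at (68.30, -22.00). Since A1 is tangent to GM there, QM ⟂ GM and tangency of A1 to LJ means the radius QL is perpendicular to LJ, with radius 8.2, so the center Q sits 8.2 in from both sides at Q = (60.10, -13.80). That places the tangent points at M = (68.30, -13.80) on GM and L = (60.10, -22.00) on LJ. Then |NL| = |L − N| = 64.00.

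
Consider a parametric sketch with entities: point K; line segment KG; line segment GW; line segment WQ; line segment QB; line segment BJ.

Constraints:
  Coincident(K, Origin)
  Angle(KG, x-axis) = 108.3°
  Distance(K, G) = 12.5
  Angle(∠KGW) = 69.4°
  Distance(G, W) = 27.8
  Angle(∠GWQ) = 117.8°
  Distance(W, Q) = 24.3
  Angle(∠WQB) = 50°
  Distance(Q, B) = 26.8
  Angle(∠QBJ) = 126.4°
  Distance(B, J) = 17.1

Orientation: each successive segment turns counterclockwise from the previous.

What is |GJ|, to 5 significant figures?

5.9334

∠WQB = 50.0° gives QB at 51.100° from the x-axis; with |QB| = 26.8, B = (-4.0524, -8.5780). ∠QBJ = 126.4° gives BJ at 104.70° from the x-axis; with |BJ| = 17.1, J = (-8.3916, 7.9622). Then |GJ| = |J − G| = 5.9334.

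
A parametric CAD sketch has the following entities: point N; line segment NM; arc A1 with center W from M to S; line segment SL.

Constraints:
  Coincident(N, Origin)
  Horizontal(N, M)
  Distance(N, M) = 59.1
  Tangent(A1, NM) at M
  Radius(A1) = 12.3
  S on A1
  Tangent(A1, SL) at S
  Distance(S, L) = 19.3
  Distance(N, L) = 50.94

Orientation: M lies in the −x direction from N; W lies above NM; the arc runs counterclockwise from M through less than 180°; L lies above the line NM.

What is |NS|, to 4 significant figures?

48.08

N is at the origin; N and M share the same y with |NM| = 59.1 and M on the −x side, so M = (-59.10, 0.000). Tangency of A1 to NM means the radius WM is perpendicular to NM, so W = M + (0, 12.3) = (-59.10, 12.30). Since WS ⟂ SL (tangency), |WL| = √(12.3² + 19.3²) = 22.89 regardless of where S sits on A1. So L lies on both circle(N, 50.94) and circle(W, 22.89); the above-NM intersection is L = (-42.51, 28.07). S is the foot of the tangent from L: S = (-47.16, 9.335).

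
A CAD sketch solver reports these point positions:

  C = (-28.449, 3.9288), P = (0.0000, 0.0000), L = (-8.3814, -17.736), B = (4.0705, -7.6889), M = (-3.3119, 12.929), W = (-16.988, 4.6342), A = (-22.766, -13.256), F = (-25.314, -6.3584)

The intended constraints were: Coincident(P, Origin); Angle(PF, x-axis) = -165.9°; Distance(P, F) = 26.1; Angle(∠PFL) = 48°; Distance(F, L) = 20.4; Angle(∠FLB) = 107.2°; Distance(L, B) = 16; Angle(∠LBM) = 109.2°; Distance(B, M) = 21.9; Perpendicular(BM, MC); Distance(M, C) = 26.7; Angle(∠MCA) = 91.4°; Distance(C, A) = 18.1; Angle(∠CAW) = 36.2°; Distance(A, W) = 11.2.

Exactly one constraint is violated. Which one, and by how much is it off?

Distance(A, W) = 11.2 — off by 7.60.

P = (0.00, 0.00) ✓; PF at -165.9° ✓; |PF| = 26.10 ✓; ∠PFL = 48.00° ✓; |FL| = 20.40 ✓; ∠FLB = 107.2° ✓; |LB| = 16.00 ✓; ∠LBM = 109.2° ✓; |BM| = 21.90 ✓; ∠(BM, MC) = 90.00° ✓; |MC| = 26.70 ✓; ∠MCA = 91.40° ✓; |CA| = 18.10 ✓; ∠CAW = 36.20° ✓; |AW| = 18.80 ✗.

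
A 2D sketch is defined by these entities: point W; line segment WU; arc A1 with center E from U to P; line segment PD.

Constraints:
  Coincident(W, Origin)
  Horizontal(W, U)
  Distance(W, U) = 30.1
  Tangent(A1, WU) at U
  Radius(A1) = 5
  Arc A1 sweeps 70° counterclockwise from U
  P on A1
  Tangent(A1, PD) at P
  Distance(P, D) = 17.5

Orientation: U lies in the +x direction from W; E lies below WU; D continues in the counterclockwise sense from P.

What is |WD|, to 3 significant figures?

27.7

W is at the origin; WU is horizontal with |WU| = 30.1 and U on the +x side, so U = (30.1, 0.00). A1 meets WU tangentially, so EU is at right angles to WU, so E = U + (0, -5) = (30.1, -5.00). On A1, U sits at bearing 90° from E; a 70° counterclockwise sweep puts P at bearing 160°, so P = E + 5.0·(cos 160°, sin 160°) = (25.4, -3.29). A1 meets PD tangentially, so EP is at right angles to PD, so PD runs along (−sin 160°, cos 160°); with |PD| = 17.5, D = (19.4, -19.7). Then |WD| = |D − W| = 27.7.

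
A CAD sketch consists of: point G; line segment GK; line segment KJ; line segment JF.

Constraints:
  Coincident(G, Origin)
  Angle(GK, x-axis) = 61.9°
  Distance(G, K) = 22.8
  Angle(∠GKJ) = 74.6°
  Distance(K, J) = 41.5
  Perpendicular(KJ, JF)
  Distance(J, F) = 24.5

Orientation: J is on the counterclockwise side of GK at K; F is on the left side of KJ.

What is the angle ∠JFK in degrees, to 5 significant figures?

59.444°

G is at the origin; GK runs at 61.9° with length 22.8, so K = 22.8·(cos 61.9°, sin 61.9°) = (10.739, 20.112). ∠GKJ = 74.6°, so KJ runs at 61.9° + (180° − 74.6°) = 167.30° from the x-axis; with |KJ| = 41.5, J = K + 41.5·(cos 167.30°, sin 167.30°) = (-29.746, 29.236). The perpendicularity gives JF at right angles to KJ; with |JF| = 24.5 on the left of KJ, F = J + 24.5·(-0.21985, -0.97553) = (-35.132, 5.3355). Then cos ∠JFK = FJ·FK / (|FJ||FK|), giving 59.444°.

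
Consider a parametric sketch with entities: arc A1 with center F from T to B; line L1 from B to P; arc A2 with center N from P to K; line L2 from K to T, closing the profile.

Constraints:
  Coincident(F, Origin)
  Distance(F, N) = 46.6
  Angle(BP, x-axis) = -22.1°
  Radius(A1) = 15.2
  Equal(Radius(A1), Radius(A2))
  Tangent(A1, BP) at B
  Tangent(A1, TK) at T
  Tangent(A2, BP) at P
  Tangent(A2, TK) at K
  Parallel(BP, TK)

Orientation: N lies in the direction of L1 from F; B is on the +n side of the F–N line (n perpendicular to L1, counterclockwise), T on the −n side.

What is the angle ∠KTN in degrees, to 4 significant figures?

18.07°

Tangency of A1 to both parallel lines with radius 15.2 puts B and T at F ± 15.2·n: B = (5.719, 14.08), T = (-5.719, -14.08). Equal radii place P and K the same way about N: P = N + 15.2·n = (48.89, -3.449), K = N − 15.2·n = (37.46, -31.62). Then cos ∠KTN = TK·TN / (|TK||TN|), giving 18.07°.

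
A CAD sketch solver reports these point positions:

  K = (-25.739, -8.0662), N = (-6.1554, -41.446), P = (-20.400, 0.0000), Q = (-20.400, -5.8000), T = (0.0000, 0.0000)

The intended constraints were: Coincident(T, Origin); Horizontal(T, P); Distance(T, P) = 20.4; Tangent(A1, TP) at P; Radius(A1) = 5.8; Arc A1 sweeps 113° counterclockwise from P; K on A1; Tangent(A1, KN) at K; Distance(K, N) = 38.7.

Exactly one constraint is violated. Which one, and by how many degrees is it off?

Tangent(A1, KN) at K — off by 7.40°.

T = (0.00, 0.00) ✓; T.y = 0.00, P.y = 0.00 ✓; |TP| = 20.40 ✓; ∠(QP, PT) = 90.00° ✓; |QP| = 5.800 ✓; bearing(Q→K) − bearing(Q→P) = 113.0° ✓; |QK| = 5.800 ✓; ∠(QK, KN) = 82.60° ✗; |KN| = 38.70 ✓.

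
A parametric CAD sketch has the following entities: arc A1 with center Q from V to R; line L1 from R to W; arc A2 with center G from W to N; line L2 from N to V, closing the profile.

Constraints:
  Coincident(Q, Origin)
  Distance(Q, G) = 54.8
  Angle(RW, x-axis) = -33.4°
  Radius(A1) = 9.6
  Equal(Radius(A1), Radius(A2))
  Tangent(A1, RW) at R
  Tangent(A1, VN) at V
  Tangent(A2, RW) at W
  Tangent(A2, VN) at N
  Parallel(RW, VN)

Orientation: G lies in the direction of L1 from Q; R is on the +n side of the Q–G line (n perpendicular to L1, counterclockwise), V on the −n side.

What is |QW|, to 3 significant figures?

55.6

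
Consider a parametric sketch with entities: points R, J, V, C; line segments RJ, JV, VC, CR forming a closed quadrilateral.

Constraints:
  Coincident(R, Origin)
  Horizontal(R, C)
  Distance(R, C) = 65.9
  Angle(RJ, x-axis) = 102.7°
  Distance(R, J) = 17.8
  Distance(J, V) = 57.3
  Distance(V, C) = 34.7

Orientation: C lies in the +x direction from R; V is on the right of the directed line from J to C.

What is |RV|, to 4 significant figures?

43.91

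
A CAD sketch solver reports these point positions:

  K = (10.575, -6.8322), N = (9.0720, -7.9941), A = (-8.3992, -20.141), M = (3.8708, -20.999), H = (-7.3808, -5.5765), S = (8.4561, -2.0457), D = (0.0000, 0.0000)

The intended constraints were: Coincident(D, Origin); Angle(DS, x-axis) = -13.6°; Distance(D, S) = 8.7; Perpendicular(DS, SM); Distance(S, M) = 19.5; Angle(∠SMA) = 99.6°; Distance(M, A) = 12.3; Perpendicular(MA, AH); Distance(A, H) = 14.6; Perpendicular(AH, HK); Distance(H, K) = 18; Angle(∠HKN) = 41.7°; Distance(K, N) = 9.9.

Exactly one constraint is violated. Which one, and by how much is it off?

Distance(K, N) = 9.9 — off by 8.00.

D = (0.00, 0.00) ✓; DS at -13.60° ✓; |DS| = 8.700 ✓; ∠(DS, SM) = 90.00° ✓; |SM| = 19.50 ✓; ∠SMA = 99.60° ✓; |MA| = 12.30 ✓; ∠(MA, AH) = 90.00° ✓; |AH| = 14.60 ✓; ∠(AH, HK) = 90.00° ✓; |HK| = 18.00 ✓; ∠HKN = 41.71° ✓; |KN| = 1.900 ✗.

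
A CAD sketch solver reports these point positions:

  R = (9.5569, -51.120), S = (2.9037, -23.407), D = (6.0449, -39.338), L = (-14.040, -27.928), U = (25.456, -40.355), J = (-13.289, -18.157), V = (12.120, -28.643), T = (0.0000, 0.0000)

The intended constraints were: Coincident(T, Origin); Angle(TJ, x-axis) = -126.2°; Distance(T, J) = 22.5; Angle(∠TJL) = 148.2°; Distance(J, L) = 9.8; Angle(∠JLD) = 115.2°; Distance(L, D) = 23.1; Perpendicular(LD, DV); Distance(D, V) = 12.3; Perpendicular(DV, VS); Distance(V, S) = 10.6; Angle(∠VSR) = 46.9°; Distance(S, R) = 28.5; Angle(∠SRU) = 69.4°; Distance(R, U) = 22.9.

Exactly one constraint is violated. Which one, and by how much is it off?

Distance(R, U) = 22.9 — off by 3.70.

T = (0.00, 0.00) ✓; TJ at -126.2° ✓; |TJ| = 22.50 ✓; ∠TJL = 148.2° ✓; |JL| = 9.800 ✓; ∠JLD = 115.2° ✓; |LD| = 23.10 ✓; ∠(LD, DV) = 90.00° ✓; |DV| = 12.30 ✓; ∠(DV, VS) = 90.00° ✓; |VS| = 10.60 ✓; ∠VSR = 46.90° ✓; |SR| = 28.50 ✓; ∠SRU = 69.40° ✓; |RU| = 19.20 ✗.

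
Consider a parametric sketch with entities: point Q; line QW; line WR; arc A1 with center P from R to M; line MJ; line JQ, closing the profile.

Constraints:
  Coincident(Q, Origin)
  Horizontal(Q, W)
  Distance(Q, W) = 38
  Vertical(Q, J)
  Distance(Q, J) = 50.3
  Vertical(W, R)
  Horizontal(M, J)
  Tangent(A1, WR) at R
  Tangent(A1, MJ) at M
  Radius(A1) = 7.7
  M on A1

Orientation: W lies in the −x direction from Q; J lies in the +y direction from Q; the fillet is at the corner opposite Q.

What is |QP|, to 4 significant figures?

52.28

Q is at the origin; QW is horizontal with |QW| = 38.0 and W on the −x side, so W = (-38.00, 0.000). Q and J share the same x with |QJ| = 50.3 and J on the +y side, so J = (0.000, 50.30). The virtual corner opposite Q is at (-38.00, 50.30). Tangency of A1 to WR means the radius PR is perpendicular to WR and since A1 is tangent to MJ there, PM ⟂ MJ, with radius 7.7, so the center P sits 7.7 in from both sides at P = (-30.30, 42.60). Then |QP| = |P − Q| = 52.28.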